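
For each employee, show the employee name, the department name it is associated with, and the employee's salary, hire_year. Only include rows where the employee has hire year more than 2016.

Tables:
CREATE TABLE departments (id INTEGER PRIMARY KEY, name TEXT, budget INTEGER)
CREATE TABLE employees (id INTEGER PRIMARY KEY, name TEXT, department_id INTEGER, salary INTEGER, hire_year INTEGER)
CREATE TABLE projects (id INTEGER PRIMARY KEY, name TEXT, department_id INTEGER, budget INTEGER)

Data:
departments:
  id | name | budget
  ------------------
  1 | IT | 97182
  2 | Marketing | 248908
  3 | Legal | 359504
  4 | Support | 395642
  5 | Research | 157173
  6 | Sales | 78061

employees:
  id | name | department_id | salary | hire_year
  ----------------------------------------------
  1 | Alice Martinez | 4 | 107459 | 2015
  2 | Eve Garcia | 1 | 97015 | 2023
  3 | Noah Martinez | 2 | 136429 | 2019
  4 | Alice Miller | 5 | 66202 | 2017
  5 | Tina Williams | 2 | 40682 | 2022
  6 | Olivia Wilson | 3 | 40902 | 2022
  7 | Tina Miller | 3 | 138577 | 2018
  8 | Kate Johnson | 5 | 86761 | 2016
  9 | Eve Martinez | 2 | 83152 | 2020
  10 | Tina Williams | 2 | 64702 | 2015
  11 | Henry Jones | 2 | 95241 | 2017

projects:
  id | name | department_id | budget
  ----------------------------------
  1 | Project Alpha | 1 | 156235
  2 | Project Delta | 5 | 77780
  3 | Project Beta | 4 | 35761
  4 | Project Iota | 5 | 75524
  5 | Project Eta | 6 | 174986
SELECT c.name, p.name AS department, c.salary, c.hire_year FROM employees c JOIN departments p ON c.department_id = p.id WHERE c.hire_year > 2016

Execution result:
name | department | salary | hire_year
Eve Garcia | IT | 97015 | 2023
Noah Martinez | Marketing | 136429 | 2019
Alice Miller | Research | 66202 | 2017
Tina Williams | Marketing | 40682 | 2022
Olivia Wilson | Legal | 40902 | 2022
Tina Miller | Legal | 138577 | 2018
Eve Martinez | Marketing | 83152 | 2020
Henry Jones | Marketing | 95241 | 2017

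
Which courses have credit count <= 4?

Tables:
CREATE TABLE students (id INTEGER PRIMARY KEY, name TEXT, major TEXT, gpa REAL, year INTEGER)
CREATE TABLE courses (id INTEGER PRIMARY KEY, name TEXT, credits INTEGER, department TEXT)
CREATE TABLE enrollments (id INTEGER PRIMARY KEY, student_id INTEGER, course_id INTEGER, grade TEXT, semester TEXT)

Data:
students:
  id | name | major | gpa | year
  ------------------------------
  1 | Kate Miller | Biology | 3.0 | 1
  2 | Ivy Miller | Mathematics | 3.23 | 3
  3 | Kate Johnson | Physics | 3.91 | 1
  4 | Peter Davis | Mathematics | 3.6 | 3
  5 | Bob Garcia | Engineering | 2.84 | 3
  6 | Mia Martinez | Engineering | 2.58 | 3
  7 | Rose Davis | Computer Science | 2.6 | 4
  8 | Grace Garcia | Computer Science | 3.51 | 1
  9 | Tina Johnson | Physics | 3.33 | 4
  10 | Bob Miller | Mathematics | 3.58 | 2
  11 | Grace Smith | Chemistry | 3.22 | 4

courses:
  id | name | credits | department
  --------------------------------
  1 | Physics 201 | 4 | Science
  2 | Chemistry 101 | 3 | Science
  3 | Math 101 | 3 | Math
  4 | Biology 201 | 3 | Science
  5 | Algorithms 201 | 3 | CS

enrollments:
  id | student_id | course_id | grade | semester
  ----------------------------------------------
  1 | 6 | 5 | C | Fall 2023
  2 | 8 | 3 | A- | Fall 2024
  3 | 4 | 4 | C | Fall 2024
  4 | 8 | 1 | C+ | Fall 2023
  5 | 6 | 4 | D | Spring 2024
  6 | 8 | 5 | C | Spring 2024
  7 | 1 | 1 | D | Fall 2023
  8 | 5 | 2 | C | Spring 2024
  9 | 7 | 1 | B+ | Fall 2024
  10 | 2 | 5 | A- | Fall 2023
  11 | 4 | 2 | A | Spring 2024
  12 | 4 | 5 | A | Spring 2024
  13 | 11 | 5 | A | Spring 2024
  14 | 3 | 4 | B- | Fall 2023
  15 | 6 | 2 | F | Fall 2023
SELECT name, credits FROM courses WHERE credits <= 4

Execution result:
name | credits
Physics 201 | 4
Chemistry 101 | 3
Math 101 | 3
Biology 201 | 3
Algorithms 201 | 3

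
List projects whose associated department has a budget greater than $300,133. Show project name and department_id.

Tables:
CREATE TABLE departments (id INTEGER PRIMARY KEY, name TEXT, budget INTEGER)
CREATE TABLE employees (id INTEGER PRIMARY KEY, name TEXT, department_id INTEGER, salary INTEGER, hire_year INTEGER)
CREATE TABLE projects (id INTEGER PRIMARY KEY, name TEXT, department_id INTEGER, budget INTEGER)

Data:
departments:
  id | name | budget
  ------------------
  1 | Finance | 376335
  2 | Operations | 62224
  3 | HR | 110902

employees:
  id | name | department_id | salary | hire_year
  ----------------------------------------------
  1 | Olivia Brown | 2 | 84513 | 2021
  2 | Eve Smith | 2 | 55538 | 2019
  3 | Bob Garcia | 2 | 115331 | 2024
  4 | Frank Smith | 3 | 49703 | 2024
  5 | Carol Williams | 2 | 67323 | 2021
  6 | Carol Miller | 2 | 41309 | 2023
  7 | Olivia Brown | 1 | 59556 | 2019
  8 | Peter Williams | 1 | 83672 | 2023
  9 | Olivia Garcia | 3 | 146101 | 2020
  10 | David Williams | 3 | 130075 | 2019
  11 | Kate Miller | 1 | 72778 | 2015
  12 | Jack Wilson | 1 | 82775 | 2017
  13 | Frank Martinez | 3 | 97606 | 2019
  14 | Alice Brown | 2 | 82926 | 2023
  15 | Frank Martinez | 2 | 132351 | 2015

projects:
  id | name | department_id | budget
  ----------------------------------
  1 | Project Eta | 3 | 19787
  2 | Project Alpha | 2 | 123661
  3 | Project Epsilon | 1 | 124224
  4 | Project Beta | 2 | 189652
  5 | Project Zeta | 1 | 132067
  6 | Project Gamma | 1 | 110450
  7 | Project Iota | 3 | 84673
SELECT name, department_id FROM projects WHERE department_id IN (SELECT id FROM departments WHERE budget > 300133)

Execution result:
name | department_id
Project Epsilon | 1
Project Zeta | 1
Project Gamma | 1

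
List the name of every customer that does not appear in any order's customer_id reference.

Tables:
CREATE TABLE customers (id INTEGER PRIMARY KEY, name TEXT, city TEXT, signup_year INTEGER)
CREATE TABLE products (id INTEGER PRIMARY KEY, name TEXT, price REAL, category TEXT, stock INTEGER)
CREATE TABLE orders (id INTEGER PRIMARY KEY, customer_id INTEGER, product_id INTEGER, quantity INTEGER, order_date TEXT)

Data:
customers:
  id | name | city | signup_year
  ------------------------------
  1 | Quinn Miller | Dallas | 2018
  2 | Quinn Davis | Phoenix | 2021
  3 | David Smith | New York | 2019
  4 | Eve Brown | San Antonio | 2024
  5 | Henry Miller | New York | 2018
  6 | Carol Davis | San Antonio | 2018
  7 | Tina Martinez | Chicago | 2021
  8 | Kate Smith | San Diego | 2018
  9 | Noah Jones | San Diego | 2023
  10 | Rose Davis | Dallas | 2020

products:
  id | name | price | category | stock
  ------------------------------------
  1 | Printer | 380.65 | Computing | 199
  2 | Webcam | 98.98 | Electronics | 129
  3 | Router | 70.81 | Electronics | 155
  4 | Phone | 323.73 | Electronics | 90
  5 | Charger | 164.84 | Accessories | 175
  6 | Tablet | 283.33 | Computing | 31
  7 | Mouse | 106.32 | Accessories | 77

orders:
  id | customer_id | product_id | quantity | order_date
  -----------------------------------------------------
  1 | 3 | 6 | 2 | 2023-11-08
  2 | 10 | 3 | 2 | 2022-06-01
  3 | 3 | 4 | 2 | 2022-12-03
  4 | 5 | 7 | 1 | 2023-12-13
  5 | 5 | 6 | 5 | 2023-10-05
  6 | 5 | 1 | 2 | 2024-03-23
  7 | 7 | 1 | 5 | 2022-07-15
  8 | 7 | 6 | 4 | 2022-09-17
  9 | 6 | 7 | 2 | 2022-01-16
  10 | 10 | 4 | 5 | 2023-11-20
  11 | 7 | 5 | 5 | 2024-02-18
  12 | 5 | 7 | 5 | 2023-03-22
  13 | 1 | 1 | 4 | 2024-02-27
SELECT p.name FROM customers p LEFT JOIN orders c ON c.customer_id = p.id WHERE c.id IS NULL

Execution result:
name
Quinn Davis
Eve Brown
Kate Smith
Noah Jones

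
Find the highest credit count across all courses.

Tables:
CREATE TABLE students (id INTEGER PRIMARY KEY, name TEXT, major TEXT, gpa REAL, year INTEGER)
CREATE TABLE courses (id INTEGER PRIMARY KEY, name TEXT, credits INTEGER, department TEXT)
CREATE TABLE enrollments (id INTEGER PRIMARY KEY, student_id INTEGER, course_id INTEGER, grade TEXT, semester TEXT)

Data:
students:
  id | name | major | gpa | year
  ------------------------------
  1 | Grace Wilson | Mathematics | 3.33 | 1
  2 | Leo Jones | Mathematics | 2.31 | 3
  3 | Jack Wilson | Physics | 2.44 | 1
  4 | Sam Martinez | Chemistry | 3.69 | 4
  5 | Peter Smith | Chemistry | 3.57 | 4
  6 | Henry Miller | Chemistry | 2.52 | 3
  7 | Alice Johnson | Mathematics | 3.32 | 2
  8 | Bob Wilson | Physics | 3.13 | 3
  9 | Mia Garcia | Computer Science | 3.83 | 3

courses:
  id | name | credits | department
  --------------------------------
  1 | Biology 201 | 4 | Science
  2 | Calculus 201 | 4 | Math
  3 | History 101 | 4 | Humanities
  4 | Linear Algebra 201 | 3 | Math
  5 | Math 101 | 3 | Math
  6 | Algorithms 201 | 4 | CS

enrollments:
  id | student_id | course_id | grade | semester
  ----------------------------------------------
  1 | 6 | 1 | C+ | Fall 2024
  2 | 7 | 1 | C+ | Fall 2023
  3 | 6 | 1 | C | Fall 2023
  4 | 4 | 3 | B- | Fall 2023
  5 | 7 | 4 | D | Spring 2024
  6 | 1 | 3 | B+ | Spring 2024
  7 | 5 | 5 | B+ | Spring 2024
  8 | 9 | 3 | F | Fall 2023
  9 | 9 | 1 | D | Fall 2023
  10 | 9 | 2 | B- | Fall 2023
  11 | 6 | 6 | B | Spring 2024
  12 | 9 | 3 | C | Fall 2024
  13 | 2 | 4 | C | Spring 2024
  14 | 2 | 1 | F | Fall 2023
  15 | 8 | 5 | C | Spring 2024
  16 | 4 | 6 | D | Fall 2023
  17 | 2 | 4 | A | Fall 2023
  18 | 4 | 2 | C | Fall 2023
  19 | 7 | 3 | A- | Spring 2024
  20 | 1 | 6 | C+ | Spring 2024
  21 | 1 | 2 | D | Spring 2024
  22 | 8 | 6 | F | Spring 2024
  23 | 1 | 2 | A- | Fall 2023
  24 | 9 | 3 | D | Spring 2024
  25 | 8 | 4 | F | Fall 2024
SELECT MAX(credits) FROM courses

Execution result:
4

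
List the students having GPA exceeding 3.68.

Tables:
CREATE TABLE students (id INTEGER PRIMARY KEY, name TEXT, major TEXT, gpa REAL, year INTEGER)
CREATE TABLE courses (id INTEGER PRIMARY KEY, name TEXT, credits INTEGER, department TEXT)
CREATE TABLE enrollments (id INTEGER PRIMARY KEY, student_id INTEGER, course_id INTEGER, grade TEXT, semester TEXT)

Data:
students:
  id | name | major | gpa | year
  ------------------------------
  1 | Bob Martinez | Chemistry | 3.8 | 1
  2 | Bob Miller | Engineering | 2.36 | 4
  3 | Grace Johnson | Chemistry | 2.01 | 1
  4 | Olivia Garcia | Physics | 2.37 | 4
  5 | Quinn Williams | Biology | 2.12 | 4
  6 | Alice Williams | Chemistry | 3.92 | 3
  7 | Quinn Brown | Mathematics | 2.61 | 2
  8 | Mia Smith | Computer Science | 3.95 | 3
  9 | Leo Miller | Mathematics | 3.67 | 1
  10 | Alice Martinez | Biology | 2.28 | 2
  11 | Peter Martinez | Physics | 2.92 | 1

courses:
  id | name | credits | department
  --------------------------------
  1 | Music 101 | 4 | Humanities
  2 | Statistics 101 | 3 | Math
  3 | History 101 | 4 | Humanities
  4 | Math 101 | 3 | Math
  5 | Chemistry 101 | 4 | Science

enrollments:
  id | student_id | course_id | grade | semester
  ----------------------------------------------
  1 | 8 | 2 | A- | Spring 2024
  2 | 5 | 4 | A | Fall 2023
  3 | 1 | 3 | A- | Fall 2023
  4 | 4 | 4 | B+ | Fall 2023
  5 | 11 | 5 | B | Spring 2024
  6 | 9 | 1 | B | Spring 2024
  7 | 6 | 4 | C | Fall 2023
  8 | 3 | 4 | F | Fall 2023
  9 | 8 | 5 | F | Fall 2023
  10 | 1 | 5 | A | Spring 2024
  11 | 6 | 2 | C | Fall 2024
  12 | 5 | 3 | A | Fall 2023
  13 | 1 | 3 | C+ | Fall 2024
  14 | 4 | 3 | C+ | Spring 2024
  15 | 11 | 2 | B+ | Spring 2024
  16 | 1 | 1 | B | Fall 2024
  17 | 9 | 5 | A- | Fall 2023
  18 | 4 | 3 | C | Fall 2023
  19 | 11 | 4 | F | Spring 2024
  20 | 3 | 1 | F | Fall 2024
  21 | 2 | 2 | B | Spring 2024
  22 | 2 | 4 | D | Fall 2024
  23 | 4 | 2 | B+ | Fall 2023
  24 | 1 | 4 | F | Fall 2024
SELECT name, gpa FROM students WHERE gpa > 3.68

Execution result:
name | gpa
Bob Martinez | 3.80
Alice Williams | 3.92
Mia Smith | 3.95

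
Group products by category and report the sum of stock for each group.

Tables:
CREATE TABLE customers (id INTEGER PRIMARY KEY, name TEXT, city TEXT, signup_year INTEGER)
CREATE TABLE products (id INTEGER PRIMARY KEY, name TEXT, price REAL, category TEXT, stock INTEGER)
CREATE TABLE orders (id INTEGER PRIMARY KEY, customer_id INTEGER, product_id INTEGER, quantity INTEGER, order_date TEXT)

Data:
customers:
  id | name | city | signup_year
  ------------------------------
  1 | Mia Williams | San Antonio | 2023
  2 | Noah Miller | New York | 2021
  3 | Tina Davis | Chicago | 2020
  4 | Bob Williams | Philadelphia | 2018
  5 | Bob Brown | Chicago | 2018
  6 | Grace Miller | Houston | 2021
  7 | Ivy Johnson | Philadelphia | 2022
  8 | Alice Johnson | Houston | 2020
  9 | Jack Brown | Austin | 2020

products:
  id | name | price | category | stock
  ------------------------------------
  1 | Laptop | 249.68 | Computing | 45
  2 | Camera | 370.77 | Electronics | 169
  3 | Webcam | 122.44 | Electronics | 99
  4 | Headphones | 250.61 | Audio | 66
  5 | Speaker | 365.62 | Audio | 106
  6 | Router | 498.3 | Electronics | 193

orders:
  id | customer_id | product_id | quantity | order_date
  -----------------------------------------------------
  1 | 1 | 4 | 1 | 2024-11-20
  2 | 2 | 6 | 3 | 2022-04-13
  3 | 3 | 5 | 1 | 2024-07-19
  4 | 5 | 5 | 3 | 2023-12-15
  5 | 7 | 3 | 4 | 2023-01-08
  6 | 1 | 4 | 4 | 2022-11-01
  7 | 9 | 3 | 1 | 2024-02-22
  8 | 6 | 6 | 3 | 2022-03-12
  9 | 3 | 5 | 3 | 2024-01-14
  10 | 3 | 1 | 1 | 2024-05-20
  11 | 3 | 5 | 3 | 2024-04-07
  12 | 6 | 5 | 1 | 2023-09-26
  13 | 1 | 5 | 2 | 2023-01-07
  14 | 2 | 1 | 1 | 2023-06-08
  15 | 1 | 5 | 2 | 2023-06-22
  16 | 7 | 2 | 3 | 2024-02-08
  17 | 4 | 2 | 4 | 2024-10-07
SELECT category, SUM(stock) AS sum_stock FROM products GROUP BY category

Execution result:
category | sum_stock
Audio | 172
Computing | 45
Electronics | 461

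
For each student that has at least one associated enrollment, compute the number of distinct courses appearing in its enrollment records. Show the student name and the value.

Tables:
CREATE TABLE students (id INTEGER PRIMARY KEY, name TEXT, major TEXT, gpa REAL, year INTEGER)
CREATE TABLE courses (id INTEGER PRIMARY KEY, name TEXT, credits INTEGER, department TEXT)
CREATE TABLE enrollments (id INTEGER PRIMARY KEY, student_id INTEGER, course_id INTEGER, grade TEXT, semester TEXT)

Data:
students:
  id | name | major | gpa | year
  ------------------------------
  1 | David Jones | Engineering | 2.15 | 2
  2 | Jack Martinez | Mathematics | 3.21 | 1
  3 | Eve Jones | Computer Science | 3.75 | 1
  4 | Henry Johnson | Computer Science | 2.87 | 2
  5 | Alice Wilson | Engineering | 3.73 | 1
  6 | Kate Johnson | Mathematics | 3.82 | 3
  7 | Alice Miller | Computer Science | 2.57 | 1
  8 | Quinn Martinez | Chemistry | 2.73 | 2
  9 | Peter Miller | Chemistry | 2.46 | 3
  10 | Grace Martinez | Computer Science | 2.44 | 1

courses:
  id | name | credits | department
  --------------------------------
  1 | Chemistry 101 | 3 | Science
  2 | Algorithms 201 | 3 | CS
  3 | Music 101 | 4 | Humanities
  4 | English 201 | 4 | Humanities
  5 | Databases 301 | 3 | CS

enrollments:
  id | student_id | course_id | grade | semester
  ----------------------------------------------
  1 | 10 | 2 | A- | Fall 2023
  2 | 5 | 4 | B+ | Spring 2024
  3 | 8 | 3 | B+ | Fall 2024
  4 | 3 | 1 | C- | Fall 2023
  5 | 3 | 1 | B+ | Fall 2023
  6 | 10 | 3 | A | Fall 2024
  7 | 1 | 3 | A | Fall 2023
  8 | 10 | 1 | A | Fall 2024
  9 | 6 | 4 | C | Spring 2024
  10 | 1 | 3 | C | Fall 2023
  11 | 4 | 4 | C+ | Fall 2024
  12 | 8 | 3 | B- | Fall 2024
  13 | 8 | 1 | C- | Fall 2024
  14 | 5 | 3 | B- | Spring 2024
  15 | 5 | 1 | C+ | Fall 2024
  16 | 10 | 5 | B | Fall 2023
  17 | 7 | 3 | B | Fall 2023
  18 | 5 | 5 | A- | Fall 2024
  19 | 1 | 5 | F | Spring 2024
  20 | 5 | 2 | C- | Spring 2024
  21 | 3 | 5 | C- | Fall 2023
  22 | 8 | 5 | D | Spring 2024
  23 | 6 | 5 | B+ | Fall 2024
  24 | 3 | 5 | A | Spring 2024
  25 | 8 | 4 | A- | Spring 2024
SELECT p.name, COUNT(DISTINCT c.course_id) AS distinct_course_count FROM enrollments c JOIN students p ON c.student_id = p.id GROUP BY p.id, p.name

Execution result:
name | distinct_course_count
David Jones | 2
Eve Jones | 2
Henry Johnson | 1
Alice Wilson | 5
Kate Johnson | 2
Alice Miller | 1
Quinn Martinez | 4
Grace Martinez | 4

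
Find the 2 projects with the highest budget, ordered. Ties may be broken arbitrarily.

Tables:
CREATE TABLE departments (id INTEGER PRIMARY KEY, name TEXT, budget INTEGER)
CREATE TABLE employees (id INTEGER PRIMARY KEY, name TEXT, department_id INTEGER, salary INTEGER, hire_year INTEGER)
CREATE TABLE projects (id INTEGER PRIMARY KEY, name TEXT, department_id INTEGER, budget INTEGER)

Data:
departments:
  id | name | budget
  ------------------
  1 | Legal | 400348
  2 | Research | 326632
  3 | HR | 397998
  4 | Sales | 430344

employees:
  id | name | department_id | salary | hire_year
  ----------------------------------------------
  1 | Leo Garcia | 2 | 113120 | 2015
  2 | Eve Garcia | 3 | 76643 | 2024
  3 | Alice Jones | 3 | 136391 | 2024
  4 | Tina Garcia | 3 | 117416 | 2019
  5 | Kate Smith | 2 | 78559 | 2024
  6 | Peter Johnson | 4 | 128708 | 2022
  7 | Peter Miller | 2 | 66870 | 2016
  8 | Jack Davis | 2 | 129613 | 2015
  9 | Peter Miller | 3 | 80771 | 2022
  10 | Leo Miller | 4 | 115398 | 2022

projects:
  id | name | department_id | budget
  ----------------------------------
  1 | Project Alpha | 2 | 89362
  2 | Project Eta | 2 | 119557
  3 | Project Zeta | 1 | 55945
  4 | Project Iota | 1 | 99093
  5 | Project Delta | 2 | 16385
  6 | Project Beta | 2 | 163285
SELECT name, budget FROM projects ORDER BY budget DESC LIMIT 2

Execution result:
name | budget
Project Beta | 163285
Project Eta | 119557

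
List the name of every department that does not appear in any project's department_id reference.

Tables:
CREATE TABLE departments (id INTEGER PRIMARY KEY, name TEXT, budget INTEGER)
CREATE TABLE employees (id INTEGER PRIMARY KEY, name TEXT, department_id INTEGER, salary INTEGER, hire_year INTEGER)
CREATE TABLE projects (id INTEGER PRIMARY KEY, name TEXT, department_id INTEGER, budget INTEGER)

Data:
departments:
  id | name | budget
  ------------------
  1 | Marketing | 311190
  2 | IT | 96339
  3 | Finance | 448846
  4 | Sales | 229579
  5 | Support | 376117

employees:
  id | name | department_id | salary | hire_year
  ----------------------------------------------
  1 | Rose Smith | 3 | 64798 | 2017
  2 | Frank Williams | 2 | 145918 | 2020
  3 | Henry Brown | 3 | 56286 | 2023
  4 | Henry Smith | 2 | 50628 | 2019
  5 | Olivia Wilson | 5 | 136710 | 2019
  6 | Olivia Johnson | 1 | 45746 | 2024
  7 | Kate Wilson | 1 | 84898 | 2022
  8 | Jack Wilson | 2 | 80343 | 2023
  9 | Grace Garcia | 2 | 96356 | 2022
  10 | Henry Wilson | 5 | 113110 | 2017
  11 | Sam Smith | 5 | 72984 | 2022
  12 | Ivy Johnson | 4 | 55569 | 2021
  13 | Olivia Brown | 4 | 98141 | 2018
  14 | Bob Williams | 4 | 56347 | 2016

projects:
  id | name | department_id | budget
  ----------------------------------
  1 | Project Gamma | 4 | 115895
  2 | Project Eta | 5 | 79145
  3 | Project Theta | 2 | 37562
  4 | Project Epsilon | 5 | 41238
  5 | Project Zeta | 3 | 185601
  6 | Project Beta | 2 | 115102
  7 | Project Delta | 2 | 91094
SELECT p.name FROM departments p LEFT JOIN projects c ON c.department_id = p.id WHERE c.id IS NULL

Execution result:
Marketing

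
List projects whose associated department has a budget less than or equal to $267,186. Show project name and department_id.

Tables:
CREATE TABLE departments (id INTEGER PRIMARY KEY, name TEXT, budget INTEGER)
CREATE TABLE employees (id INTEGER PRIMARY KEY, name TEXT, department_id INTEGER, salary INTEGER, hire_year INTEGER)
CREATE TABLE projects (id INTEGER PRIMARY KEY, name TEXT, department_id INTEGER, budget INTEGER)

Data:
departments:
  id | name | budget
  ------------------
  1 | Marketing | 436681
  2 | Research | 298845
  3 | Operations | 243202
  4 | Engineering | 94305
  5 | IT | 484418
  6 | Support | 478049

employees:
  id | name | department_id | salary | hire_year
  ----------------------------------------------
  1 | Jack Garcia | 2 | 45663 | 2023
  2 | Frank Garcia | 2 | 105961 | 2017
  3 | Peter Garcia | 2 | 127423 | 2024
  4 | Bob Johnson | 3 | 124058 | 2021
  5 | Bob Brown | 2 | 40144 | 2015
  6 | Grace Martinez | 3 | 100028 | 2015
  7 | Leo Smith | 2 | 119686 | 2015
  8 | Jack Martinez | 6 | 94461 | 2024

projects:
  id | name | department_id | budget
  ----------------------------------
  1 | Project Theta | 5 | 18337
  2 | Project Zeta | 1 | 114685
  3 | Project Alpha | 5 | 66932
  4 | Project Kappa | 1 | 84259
SELECT name, department_id FROM projects WHERE department_id IN (SELECT id FROM departments WHERE budget <= 267186)

Execution result:
(no rows)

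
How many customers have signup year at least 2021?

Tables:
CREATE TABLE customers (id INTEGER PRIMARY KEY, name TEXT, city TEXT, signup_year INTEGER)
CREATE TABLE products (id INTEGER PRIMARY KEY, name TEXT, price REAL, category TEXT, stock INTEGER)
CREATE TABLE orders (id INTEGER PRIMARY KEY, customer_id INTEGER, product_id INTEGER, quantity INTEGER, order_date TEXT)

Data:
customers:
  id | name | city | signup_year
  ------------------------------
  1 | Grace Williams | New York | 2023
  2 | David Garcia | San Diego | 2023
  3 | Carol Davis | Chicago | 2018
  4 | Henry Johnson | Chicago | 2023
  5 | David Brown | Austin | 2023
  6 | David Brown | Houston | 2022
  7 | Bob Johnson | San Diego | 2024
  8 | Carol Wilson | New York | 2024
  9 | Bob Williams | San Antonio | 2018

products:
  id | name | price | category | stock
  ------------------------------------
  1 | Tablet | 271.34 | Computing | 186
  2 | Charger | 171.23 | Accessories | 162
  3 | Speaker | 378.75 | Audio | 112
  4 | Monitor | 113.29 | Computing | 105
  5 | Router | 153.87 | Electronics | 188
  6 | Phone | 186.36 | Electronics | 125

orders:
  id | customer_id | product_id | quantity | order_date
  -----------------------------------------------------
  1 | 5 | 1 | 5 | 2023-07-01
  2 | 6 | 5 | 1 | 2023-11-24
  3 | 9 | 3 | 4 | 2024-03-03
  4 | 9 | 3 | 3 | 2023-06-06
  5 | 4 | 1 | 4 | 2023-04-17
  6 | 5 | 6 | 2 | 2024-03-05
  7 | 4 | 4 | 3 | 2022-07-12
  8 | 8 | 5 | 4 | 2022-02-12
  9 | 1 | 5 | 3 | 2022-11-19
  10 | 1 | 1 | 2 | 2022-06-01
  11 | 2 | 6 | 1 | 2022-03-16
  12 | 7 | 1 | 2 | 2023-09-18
SELECT COUNT(*) FROM customers WHERE signup_year >= 2021

Execution result:
7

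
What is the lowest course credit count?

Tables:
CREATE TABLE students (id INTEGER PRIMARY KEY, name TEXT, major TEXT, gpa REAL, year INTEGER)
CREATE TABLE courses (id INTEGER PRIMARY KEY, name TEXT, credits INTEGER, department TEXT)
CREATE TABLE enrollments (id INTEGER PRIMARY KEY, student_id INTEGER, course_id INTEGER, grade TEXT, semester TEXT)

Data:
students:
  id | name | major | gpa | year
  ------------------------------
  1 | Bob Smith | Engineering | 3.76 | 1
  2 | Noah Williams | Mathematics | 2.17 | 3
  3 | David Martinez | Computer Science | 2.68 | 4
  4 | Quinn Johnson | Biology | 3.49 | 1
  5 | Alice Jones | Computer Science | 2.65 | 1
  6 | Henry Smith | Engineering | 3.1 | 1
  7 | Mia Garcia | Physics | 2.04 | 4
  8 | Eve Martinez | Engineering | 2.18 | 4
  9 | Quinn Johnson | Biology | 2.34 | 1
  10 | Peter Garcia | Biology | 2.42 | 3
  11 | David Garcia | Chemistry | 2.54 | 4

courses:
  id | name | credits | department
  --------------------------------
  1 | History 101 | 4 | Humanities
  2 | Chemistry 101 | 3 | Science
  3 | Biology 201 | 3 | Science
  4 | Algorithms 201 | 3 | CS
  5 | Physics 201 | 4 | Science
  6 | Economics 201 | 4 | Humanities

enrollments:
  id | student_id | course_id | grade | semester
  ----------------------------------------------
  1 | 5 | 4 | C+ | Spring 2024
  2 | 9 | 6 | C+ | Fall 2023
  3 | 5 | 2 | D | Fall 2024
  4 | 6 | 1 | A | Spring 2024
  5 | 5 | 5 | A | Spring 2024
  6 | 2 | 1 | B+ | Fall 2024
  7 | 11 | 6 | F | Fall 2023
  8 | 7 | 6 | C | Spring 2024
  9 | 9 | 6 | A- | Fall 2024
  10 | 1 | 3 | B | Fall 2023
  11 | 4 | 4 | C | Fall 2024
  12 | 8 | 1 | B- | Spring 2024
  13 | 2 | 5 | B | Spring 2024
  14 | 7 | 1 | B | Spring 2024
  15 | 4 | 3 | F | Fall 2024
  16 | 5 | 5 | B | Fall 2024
SELECT MIN(credits) FROM courses

Execution result:
3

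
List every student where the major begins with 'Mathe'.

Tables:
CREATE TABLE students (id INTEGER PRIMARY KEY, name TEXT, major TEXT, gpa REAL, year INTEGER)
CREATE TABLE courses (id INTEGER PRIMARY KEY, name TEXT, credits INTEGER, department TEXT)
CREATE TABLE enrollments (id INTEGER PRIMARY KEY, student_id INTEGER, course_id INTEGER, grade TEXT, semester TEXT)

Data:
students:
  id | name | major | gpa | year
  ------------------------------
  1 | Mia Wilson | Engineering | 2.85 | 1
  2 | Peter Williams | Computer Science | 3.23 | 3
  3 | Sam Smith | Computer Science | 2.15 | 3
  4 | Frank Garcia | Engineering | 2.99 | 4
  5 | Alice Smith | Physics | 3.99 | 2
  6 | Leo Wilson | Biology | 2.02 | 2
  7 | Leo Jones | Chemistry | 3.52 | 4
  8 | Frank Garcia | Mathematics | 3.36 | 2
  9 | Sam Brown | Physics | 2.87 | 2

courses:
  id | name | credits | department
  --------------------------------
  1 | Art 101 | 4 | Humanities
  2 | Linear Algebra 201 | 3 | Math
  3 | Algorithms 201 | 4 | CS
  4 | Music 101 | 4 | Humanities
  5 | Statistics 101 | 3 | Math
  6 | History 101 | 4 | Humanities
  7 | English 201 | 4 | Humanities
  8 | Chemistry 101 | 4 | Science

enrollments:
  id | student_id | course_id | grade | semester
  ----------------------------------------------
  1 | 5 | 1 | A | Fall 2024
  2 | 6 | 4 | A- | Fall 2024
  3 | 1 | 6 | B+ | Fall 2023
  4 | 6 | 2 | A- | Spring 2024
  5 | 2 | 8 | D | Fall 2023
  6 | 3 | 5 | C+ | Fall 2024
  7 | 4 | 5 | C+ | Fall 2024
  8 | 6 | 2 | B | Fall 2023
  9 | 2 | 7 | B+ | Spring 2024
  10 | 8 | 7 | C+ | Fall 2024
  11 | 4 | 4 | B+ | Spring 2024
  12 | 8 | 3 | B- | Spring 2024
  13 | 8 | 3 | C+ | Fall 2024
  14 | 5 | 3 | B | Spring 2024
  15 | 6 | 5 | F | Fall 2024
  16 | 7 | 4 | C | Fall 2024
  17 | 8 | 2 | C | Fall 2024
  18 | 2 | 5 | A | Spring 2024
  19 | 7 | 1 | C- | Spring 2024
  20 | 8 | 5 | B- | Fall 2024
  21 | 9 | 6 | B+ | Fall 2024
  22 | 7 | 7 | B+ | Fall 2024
SELECT name, major FROM students WHERE major LIKE 'Mathe%'

Execution result:
name | major
Frank Garcia | Mathematics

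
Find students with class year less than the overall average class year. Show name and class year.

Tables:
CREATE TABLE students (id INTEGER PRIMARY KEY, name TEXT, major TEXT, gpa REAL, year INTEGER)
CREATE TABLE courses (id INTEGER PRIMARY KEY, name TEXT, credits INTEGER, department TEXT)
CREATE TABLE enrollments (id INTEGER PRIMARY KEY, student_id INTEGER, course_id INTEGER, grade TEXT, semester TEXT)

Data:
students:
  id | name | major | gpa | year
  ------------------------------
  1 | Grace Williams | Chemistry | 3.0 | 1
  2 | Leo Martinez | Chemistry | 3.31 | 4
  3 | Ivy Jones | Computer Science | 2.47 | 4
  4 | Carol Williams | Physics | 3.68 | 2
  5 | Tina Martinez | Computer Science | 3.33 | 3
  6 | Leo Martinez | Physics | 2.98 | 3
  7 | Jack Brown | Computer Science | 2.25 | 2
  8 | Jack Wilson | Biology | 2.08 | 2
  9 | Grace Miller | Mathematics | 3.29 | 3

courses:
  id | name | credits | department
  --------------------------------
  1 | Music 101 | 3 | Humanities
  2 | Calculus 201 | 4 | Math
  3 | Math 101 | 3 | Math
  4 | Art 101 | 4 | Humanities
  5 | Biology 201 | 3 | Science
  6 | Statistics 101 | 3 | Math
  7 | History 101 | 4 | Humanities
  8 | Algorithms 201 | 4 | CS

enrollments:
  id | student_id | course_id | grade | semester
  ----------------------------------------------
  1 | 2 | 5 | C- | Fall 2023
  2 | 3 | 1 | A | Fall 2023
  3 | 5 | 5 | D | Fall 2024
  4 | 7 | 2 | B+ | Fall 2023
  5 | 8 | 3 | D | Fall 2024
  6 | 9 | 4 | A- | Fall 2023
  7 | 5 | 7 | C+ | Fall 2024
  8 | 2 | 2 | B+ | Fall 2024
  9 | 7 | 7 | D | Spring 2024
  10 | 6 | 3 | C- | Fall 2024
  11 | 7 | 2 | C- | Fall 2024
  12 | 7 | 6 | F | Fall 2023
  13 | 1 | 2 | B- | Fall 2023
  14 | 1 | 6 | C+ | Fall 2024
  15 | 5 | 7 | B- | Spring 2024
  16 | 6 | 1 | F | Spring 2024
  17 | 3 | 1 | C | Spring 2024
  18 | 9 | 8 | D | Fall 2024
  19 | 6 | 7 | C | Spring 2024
SELECT name, year FROM students WHERE year < (SELECT AVG(year) FROM students)

Execution result:
name | year
Grace Williams | 1
Carol Williams | 2
Jack Brown | 2
Jack Wilson | 2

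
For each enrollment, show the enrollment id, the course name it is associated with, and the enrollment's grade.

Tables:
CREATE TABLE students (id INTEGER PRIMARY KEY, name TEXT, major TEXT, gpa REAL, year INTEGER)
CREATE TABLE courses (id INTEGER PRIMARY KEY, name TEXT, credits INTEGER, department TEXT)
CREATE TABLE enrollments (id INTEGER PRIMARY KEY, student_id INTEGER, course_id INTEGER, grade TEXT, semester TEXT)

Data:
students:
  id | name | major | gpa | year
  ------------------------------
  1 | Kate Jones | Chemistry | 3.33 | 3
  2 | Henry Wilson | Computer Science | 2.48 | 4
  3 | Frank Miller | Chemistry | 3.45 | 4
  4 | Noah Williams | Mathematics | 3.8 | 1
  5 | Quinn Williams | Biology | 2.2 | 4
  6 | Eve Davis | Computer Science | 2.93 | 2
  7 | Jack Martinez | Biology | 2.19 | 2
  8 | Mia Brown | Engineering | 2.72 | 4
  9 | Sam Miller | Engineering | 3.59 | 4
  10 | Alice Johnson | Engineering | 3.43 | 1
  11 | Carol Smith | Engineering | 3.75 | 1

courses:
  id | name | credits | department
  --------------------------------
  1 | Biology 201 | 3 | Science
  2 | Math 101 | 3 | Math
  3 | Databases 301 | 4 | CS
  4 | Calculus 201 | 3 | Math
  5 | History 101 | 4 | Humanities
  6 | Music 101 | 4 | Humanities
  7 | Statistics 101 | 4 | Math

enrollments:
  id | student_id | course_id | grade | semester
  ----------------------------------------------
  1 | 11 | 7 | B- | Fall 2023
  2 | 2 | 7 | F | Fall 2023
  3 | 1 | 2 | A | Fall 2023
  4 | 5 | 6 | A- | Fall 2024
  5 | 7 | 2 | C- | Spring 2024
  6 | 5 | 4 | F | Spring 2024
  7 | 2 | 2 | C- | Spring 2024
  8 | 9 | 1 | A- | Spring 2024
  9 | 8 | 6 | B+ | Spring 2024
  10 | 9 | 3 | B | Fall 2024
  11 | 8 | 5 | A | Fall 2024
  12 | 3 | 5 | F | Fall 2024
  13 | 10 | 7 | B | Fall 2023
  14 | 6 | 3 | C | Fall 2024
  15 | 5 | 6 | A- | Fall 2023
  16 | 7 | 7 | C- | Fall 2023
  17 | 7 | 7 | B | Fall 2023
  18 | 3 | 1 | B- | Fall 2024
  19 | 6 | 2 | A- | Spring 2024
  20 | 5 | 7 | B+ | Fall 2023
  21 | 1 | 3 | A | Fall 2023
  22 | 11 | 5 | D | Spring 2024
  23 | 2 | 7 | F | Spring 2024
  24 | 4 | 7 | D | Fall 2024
SELECT c.id, p.name AS course, c.grade FROM enrollments c JOIN courses p ON c.course_id = p.id

Execution result:
id | course | grade
1 | Statistics 101 | B-
2 | Statistics 101 | F
3 | Math 101 | A
4 | Music 101 | A-
5 | Math 101 | C-
6 | Calculus 201 | F
7 | Math 101 | C-
8 | Biology 201 | A-
9 | Music 101 | B+
10 | Databases 301 | B
11 | History 101 | A
12 | History 101 | F
13 | Statistics 101 | B
14 | Databases 301 | C
15 | Music 101 | A-
16 | Statistics 101 | C-
17 | Statistics 101 | B
18 | Biology 201 | B-
19 | Math 101 | A-
20 | Statistics 101 | B+
21 | Databases 301 | A
22 | History 101 | D
23 | Statistics 101 | F
24 | Statistics 101 | D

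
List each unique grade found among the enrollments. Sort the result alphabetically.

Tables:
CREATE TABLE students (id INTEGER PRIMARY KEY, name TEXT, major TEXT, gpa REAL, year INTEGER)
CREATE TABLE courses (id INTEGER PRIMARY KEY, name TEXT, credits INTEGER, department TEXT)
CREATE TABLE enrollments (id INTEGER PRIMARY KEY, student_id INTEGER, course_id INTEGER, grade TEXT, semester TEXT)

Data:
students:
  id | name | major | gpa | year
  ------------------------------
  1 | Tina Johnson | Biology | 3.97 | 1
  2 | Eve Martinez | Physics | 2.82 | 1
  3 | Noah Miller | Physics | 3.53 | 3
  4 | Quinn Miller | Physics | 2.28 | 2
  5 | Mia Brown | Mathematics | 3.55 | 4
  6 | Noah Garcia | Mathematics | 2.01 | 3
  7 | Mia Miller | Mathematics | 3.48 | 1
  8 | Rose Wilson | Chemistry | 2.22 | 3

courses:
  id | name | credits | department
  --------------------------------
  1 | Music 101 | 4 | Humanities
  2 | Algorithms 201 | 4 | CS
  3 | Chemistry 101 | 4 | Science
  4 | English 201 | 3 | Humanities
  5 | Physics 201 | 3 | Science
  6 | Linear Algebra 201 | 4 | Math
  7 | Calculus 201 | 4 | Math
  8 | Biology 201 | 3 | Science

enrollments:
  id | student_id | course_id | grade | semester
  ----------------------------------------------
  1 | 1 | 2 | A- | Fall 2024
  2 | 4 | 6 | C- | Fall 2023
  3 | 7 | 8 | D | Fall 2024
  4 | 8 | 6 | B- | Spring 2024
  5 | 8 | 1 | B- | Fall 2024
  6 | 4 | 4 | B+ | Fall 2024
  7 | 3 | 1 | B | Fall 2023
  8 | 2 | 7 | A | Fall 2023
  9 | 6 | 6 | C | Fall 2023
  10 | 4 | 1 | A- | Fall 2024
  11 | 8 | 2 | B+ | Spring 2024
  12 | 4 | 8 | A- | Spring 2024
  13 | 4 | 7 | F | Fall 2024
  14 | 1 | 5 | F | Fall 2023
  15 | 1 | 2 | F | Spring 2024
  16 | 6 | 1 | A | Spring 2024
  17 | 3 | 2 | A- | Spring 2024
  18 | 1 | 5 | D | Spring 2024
SELECT DISTINCT grade FROM enrollments ORDER BY grade

Execution result:
grade
A
A-
B
B+
B-
C
C-
D
F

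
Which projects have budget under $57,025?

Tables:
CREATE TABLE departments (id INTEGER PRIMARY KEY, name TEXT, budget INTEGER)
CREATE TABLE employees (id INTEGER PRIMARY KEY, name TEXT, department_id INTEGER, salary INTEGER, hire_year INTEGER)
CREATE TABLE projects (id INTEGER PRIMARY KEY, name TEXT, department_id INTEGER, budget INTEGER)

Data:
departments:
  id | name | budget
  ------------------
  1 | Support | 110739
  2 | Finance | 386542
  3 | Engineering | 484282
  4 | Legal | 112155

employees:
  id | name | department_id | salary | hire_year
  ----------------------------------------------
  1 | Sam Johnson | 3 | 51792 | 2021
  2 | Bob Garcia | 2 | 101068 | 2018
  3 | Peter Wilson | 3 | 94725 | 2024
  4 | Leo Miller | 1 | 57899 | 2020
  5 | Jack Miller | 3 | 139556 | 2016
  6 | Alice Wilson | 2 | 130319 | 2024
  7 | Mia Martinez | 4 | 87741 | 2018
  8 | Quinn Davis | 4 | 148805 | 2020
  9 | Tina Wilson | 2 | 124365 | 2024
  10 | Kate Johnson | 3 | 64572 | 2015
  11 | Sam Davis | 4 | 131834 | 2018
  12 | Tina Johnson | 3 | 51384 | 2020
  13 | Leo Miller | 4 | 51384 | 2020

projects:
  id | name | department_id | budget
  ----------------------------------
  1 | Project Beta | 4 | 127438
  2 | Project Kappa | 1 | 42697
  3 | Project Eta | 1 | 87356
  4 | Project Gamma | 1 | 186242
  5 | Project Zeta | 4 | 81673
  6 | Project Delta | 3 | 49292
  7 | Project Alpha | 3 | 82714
SELECT name, budget FROM projects WHERE budget < 57025

Execution result:
name | budget
Project Kappa | 42697
Project Delta | 49292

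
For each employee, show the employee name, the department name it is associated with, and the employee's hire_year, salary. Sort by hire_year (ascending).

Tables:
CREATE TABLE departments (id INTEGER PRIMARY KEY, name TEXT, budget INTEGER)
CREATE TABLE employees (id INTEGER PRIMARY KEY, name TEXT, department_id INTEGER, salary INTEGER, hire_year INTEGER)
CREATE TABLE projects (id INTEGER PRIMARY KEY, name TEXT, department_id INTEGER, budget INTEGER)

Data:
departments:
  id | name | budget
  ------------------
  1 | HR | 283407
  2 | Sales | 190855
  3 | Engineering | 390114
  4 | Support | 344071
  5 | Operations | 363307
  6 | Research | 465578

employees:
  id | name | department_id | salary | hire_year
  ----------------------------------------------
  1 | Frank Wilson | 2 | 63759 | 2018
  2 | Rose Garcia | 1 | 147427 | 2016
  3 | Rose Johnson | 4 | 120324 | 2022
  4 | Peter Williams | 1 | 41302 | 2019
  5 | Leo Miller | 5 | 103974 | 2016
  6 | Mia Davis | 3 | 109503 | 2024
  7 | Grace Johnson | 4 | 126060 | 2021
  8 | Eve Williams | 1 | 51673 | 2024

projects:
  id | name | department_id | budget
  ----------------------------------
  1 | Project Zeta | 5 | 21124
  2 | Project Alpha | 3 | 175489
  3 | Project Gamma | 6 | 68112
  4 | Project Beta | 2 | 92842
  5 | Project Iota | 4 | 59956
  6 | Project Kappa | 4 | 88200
SELECT c.name, p.name AS department, c.hire_year, c.salary FROM employees c JOIN departments p ON c.department_id = p.id ORDER BY c.hire_year ASC

Execution result:
name | department | hire_year | salary
Rose Garcia | HR | 2016 | 147427
Leo Miller | Operations | 2016 | 103974
Frank Wilson | Sales | 2018 | 63759
Peter Williams | HR | 2019 | 41302
Grace Johnson | Support | 2021 | 126060
Rose Johnson | Support | 2022 | 120324
Mia Davis | Engineering | 2024 | 109503
Eve Williams | HR | 2024 | 51673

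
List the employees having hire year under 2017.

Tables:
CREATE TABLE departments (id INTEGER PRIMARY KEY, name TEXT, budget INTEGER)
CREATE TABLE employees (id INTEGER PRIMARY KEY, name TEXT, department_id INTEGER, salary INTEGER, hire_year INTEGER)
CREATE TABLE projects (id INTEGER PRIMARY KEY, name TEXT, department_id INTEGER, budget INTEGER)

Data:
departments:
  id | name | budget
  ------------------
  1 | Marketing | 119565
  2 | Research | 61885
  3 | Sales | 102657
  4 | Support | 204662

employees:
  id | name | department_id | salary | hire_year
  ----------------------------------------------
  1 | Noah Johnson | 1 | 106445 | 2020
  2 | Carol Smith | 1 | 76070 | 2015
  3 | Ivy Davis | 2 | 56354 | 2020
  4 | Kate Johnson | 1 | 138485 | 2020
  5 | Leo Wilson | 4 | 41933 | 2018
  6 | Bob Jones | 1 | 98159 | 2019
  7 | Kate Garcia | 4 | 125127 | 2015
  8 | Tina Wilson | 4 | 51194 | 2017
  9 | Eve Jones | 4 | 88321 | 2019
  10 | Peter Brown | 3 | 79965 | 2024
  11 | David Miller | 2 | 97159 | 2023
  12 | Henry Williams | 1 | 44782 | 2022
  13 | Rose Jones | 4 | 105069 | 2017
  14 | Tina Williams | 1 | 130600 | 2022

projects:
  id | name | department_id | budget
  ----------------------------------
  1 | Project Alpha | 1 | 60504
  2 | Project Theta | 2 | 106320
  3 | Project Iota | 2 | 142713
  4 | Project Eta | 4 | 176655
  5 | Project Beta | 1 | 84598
SELECT name, hire_year FROM employees WHERE hire_year < 2017

Execution result:
name | hire_year
Carol Smith | 2015
Kate Garcia | 2015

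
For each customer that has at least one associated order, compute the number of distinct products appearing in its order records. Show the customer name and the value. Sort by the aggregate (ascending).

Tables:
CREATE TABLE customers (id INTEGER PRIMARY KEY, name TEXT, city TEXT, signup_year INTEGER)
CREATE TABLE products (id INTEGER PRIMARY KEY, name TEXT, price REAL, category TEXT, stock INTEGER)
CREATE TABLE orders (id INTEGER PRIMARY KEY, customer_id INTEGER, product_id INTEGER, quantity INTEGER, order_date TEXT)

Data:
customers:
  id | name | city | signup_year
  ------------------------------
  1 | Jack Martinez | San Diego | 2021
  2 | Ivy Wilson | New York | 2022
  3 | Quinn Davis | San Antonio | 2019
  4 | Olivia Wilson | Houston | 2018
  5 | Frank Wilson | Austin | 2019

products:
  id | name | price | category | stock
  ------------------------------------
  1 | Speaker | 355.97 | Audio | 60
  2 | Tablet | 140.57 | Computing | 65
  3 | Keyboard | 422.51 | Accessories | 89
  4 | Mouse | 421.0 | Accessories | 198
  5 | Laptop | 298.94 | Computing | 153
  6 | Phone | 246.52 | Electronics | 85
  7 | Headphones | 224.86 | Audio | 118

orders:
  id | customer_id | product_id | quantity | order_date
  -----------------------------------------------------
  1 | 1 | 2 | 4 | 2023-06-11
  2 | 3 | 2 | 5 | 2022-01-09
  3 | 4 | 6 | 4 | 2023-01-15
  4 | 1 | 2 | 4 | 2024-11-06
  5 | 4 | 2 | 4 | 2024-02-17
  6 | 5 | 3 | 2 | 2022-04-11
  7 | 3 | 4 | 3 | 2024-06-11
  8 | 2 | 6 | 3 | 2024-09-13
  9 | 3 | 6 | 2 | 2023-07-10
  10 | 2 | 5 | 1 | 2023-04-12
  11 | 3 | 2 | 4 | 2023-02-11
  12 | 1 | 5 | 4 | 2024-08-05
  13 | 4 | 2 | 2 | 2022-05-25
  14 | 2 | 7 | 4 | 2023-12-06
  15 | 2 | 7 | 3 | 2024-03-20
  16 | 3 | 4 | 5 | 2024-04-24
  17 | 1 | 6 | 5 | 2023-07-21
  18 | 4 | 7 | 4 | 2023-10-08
SELECT p.name, COUNT(DISTINCT c.product_id) AS distinct_product_count FROM orders c JOIN customers p ON c.customer_id = p.id GROUP BY p.id, p.name ORDER BY distinct_product_count ASC

Execution result:
name | distinct_product_count
Frank Wilson | 1
Jack Martinez | 3
Ivy Wilson | 3
Quinn Davis | 3
Olivia Wilson | 3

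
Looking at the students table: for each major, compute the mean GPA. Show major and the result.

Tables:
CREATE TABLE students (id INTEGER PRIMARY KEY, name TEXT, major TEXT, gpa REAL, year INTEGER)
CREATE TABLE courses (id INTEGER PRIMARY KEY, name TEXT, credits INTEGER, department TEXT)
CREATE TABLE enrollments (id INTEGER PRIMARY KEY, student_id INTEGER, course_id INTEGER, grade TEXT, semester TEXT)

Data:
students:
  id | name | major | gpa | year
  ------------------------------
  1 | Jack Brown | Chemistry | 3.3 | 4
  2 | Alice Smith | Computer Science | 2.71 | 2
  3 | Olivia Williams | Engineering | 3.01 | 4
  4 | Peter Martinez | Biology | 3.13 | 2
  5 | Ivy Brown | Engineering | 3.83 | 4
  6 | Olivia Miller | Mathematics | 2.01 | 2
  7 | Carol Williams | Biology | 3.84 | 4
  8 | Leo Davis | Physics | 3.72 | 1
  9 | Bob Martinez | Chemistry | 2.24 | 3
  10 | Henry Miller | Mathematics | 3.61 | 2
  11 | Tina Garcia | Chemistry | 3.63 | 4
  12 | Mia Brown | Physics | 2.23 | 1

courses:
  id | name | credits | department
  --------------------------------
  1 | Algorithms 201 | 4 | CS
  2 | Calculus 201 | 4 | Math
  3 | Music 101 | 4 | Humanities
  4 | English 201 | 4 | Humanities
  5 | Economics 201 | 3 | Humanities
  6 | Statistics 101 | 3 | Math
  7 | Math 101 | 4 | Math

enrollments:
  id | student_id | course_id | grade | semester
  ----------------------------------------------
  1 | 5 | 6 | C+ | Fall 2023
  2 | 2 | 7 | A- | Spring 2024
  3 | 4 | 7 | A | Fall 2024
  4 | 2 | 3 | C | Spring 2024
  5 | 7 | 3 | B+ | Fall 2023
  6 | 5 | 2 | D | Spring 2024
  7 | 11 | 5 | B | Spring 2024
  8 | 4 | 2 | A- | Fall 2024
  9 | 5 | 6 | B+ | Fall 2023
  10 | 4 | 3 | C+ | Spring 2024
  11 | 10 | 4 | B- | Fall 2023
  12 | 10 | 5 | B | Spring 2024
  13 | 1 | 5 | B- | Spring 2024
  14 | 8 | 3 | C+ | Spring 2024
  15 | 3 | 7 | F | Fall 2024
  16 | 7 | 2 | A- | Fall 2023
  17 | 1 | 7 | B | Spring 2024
SELECT major, AVG(gpa) AS avg_gpa FROM students GROUP BY major

Execution result:
major | avg_gpa
Biology | 3.49
Chemistry | 3.06
Computer Science | 2.71
Engineering | 3.42
Mathematics | 2.81
Physics | 2.98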